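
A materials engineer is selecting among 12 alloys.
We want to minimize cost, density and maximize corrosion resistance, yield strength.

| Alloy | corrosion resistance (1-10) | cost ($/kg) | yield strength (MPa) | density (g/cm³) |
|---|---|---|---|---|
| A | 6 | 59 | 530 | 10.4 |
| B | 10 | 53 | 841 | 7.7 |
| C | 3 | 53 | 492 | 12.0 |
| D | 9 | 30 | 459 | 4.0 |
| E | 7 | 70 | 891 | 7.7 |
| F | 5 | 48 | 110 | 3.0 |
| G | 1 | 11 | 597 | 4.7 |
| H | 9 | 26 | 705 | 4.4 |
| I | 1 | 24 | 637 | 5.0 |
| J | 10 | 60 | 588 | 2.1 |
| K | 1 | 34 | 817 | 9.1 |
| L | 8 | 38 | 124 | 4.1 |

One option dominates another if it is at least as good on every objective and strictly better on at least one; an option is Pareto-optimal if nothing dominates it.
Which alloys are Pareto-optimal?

A: dominated by B (corrosion resistance 10≥6, cost 53≤59, yield strength 841≥530, density 7.7≤10.4).
B: not dominated.
C: dominated by B (corrosion resistance 10≥3, cost 53≤53, yield strength 841≥492, density 7.7≤12.0).
D: not dominated.
E: not dominated (best yield strength).
F: not dominated.
G: not dominated (best cost).
H: not dominated.
I: not dominated.
J: not dominated (best density).
K: not dominated.
L: dominated by D (corrosion resistance 9≥8, cost 30≤38, yield strength 459≥124, density 4.0≤4.1).

B, D, E, F, G, H, I, J, K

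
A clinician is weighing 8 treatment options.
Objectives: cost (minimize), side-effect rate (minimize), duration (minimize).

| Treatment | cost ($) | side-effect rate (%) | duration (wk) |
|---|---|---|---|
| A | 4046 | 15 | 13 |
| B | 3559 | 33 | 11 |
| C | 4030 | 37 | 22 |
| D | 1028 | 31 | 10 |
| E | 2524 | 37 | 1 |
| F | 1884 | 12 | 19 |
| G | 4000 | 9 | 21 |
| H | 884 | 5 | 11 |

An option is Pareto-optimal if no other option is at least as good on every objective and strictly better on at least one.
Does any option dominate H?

No

A: worse on cost (4046 vs 884).
B: worse on cost (3559 vs 884).
C: worse on cost (4030 vs 884).
D: worse on cost (1028 vs 884).
E: worse on cost (2524 vs 884).
F: worse on cost (1884 vs 884).
G: worse on cost (4000 vs 884).
No option is at least as good as H on every objective and strictly better on one.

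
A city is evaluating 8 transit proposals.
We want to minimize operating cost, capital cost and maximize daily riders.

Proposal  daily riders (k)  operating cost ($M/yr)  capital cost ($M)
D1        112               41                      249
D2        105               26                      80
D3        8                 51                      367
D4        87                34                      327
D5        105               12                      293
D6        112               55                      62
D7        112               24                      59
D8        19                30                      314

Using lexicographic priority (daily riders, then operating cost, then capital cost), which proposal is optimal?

D7

First maximize daily riders: best is 112, kept {D1, D6, D7}.
Then minimize operating cost: best is 24, kept {D7}.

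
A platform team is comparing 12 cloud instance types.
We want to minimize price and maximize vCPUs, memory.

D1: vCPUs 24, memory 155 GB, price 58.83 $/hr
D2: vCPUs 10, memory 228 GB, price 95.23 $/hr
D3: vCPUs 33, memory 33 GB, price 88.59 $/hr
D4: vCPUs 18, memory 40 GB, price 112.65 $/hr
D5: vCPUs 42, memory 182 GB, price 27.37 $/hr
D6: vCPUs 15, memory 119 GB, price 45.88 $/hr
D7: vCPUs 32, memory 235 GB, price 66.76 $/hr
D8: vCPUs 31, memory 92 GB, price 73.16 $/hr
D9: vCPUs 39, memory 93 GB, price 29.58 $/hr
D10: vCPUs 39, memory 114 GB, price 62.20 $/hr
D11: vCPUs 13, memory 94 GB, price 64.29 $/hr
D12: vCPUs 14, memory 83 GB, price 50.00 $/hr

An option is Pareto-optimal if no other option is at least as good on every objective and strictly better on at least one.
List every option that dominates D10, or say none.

D5: vCPUs 42≥39, memory 182≥114, price 27.37≤62.20 — dominates D10.
Others (D1, D2, D3, D4, D6, D7, D8, D9, D11, D12) are each worse than D10 on at least one objective.

D5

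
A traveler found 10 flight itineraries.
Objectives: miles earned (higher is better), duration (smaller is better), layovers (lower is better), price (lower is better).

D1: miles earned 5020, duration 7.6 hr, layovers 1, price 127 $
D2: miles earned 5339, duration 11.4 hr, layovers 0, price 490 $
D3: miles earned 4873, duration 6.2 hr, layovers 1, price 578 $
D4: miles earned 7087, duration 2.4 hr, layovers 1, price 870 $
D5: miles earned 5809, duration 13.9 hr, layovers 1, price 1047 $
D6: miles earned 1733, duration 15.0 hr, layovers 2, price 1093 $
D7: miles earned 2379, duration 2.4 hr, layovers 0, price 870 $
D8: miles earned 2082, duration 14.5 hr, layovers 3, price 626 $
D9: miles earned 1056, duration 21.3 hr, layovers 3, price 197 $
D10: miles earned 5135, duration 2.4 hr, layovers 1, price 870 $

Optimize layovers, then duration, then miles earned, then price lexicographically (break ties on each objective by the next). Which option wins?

D7

First minimize layovers: best is 0, kept {D2, D7}.
Then minimize duration: best is 2.4, kept {D7}.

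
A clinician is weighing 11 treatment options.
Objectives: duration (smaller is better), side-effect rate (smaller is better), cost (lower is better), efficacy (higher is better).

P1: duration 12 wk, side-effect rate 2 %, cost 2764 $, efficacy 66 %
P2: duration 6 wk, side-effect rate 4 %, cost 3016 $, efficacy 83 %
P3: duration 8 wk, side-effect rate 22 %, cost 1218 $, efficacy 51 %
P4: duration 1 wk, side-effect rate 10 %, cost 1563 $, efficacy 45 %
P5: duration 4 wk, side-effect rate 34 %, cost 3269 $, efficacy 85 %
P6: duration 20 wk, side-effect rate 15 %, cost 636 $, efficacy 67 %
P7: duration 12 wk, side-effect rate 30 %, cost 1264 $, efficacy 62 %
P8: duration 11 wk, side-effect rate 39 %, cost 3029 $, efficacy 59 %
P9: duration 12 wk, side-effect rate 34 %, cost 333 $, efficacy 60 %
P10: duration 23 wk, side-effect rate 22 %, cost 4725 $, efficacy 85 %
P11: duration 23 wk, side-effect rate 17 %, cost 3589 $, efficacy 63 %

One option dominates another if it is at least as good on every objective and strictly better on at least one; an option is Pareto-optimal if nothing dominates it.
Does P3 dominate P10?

No

P3 vs P10: P3 is worse on efficacy (51 vs 85), so it does not dominate P10.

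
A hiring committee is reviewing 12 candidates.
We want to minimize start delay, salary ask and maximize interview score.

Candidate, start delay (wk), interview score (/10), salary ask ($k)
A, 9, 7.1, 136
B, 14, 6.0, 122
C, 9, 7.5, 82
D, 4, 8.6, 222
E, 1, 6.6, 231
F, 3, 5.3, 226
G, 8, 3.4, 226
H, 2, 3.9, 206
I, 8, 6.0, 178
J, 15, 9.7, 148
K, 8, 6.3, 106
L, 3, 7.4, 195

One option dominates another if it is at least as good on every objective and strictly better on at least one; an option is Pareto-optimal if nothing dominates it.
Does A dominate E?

No

A vs E: A is worse on start delay (9 vs 1), so it does not dominate E.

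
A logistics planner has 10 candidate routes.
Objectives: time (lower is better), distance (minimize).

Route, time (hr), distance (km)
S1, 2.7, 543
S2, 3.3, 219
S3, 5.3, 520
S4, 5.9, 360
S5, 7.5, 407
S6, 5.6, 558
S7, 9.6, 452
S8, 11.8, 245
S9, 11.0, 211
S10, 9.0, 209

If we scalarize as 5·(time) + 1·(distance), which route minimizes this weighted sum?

S2

S1: 5·2.7 + 1·543 = 556.5
S2: 5·3.3 + 1·219 = 235.5
S3: 5·5.3 + 1·520 = 546.5
S4: 5·5.9 + 1·360 = 389.5
S5: 5·7.5 + 1·407 = 444.5
S6: 5·5.6 + 1·558 = 586.0
S7: 5·9.6 + 1·452 = 500.0
S8: 5·11.8 + 1·245 = 304.0
S9: 5·11.0 + 1·211 = 266.0
S10: 5·9.0 + 1·209 = 254.0
Lowest: S2 at 235.5.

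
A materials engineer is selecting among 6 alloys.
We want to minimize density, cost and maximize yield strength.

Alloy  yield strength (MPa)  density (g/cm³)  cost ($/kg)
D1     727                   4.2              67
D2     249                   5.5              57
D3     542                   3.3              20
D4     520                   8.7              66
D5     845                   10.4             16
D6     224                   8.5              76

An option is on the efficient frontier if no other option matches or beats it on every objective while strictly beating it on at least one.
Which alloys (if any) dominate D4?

D3: yield strength 542≥520, density 3.3≤8.7, cost 20≤66 — dominates D4.
Others (D1, D2, D5, D6) are each worse than D4 on at least one objective.

D3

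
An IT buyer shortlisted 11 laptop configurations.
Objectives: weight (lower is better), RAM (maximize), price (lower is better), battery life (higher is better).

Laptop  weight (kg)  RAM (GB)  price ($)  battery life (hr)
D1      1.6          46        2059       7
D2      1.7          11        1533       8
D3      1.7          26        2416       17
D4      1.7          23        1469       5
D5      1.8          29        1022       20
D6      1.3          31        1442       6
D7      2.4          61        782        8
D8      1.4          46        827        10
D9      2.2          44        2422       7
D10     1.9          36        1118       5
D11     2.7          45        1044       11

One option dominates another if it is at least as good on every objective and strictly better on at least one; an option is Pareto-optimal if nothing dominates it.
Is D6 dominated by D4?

D4 vs D6: D4 is worse on weight (1.7 vs 1.3), so it does not dominate D6.

No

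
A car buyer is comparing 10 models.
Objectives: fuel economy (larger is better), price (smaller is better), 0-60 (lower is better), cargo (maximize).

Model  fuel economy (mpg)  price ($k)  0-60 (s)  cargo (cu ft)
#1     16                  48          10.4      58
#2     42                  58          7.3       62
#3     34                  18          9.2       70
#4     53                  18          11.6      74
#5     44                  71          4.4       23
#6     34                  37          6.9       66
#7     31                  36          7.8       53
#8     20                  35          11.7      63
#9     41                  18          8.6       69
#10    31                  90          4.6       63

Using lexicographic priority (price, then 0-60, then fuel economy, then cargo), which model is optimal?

#9

First minimize price: best is 18, kept {#3, #4, #9}.
Then minimize 0-60: best is 8.6, kept {#9}.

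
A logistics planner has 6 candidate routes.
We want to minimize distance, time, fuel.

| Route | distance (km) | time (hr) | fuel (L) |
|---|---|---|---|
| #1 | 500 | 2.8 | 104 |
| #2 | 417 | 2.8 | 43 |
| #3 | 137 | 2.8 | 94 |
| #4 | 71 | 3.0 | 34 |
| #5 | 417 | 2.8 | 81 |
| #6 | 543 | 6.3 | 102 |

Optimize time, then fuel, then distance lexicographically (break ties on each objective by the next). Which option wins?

First minimize time: best is 2.8, kept {#1, #2, #3, #5}.
Then minimize fuel: best is 43, kept {#2}.

#2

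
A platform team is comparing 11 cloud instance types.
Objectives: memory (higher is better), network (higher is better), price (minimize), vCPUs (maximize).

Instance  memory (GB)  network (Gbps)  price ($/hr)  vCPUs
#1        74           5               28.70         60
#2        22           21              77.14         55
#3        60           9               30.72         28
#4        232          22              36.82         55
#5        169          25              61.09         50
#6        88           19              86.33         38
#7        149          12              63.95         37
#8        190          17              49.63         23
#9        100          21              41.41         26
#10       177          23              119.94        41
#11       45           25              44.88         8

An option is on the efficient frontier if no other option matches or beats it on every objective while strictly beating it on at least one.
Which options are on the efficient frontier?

#1, #3, #4, #5, #10, #11

#1: not dominated (best price).
#2: dominated by #4 (memory 232≥22, network 22≥21, price 36.82≤77.14, vCPUs 55≥55).
#3: not dominated.
#4: not dominated (best memory).
#5: not dominated.
#6: dominated by #4 (memory 232≥88, network 22≥19, price 36.82≤86.33, vCPUs 55≥38).
#7: dominated by #4 (memory 232≥149, network 22≥12, price 36.82≤63.95, vCPUs 55≥37).
#8: dominated by #4 (memory 232≥190, network 22≥17, price 36.82≤49.63, vCPUs 55≥23).
#9: dominated by #4 (memory 232≥100, network 22≥21, price 36.82≤41.41, vCPUs 55≥26).
#10: not dominated.
#11: not dominated.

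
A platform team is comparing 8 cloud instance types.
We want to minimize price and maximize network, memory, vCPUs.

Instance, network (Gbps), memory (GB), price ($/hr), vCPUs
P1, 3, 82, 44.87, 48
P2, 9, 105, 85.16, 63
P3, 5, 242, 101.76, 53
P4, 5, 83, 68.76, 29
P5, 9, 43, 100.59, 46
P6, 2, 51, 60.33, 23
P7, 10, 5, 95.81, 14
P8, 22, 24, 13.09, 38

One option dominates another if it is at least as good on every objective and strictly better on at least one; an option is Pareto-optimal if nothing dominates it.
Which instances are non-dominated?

P1, P2, P3, P4, P8

P1: not dominated.
P2: not dominated (best vCPUs).
P3: not dominated (best memory).
P4: not dominated.
P5: dominated by P2 (network 9≥9, memory 105≥43, price 85.16≤100.59, vCPUs 63≥46).
P6: dominated by P1 (network 3≥2, memory 82≥51, price 44.87≤60.33, vCPUs 48≥23).
P7: dominated by P8 (network 22≥10, memory 24≥5, price 13.09≤95.81, vCPUs 38≥14).
P8: not dominated (best network).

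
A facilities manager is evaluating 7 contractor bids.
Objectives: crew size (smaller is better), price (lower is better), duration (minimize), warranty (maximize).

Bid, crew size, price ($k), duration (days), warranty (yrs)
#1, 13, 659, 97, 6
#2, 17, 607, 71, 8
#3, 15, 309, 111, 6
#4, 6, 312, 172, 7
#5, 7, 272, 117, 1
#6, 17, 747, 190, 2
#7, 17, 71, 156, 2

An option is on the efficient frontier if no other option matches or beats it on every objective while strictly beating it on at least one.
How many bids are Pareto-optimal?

#1: not dominated.
#2: not dominated (best duration).
#3: not dominated.
#4: not dominated (best crew size).
#5: not dominated.
#6: dominated by #1 (crew size 13≤17, price 659≤747, duration 97≤190, warranty 6≥2).
#7: not dominated (best price).
Pareto-optimal: #1, #2, #3, #4, #5, #7 → 6.

6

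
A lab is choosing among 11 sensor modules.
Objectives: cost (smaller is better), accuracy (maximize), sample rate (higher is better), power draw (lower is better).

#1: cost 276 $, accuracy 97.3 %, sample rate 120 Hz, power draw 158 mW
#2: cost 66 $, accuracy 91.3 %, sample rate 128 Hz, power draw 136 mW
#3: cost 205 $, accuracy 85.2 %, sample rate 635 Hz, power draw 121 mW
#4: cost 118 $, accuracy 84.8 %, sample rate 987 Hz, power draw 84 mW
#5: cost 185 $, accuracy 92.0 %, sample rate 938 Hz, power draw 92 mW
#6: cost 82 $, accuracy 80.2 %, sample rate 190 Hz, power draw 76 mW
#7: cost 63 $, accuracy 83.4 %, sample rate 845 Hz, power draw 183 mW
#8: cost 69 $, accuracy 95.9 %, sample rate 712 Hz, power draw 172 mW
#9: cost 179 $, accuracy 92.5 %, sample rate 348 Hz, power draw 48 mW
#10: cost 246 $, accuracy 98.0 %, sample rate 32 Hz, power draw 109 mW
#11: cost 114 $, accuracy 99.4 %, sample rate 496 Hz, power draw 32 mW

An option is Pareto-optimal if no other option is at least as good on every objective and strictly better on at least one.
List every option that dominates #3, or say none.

#5

#5: cost 185≤205, accuracy 92.0≥85.2, sample rate 938≥635, power draw 92≤121 — dominates #3.
Others (#1, #2, #4, #6, #7, #8, #9, #10, #11) are each worse than #3 on at least one objective.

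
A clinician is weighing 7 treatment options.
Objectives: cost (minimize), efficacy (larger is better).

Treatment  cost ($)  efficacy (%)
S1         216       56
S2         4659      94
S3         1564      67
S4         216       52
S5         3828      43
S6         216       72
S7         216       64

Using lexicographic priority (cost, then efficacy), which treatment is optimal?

First minimize cost: best is 216, kept {S1, S4, S6, S7}.
Then maximize efficacy: best is 72, kept {S6}.

S6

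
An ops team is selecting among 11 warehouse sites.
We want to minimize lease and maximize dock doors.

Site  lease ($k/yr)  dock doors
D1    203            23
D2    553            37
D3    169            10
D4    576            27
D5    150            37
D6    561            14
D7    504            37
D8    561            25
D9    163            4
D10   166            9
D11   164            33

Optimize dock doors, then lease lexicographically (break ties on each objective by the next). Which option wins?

D5

First maximize dock doors: best is 37, kept {D2, D5, D7}.
Then minimize lease: best is 150, kept {D5}.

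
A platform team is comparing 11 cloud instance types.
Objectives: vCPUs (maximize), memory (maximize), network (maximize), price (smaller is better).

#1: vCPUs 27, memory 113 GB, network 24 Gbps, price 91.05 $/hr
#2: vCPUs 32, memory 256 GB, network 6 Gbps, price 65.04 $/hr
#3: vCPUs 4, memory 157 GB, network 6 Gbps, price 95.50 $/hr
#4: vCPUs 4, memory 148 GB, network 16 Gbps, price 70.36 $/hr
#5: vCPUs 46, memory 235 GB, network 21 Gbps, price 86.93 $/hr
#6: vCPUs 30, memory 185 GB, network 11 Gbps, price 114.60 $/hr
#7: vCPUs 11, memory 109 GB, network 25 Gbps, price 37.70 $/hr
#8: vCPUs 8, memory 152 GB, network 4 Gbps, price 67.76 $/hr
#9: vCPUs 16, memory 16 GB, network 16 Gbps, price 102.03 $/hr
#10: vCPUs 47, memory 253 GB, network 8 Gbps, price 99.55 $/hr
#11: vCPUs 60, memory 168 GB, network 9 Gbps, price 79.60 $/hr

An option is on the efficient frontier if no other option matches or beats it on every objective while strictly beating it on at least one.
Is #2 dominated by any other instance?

#1: worse on vCPUs (27 vs 32).
#3: worse on vCPUs (4 vs 32).
#4: worse on vCPUs (4 vs 32).
#5: worse on memory (235 vs 256).
#6: worse on vCPUs (30 vs 32).
#7: worse on vCPUs (11 vs 32).
#8: worse on vCPUs (8 vs 32).
#9: worse on vCPUs (16 vs 32).
#10: worse on memory (253 vs 256).
#11: worse on memory (168 vs 256).
No option is at least as good as #2 on every objective and strictly better on one.

No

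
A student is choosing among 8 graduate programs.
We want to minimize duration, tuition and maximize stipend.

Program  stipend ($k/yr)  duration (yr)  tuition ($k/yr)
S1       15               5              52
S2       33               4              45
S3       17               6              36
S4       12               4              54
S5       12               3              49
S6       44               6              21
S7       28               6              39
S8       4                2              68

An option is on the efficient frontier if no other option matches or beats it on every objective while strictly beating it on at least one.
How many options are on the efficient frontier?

4

S1: dominated by S2 (stipend 33≥15, duration 4≤5, tuition 45≤52).
S2: not dominated.
S3: dominated by S6 (stipend 44≥17, duration 6≤6, tuition 21≤36).
S4: dominated by S2 (stipend 33≥12, duration 4≤4, tuition 45≤54).
S5: not dominated.
S6: not dominated (best stipend).
S7: dominated by S6 (stipend 44≥28, duration 6≤6, tuition 21≤39).
S8: not dominated (best duration).
Pareto-optimal: S2, S5, S6, S8 → 4.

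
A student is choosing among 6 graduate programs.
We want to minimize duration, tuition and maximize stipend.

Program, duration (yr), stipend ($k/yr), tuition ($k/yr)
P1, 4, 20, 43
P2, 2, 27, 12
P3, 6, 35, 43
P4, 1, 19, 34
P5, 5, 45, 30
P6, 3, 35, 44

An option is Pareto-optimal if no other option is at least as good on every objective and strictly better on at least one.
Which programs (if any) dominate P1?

P2: duration 2≤4, stipend 27≥20, tuition 12≤43 — dominates P1.
Others (P3, P4, P5, P6) are each worse than P1 on at least one objective.

P2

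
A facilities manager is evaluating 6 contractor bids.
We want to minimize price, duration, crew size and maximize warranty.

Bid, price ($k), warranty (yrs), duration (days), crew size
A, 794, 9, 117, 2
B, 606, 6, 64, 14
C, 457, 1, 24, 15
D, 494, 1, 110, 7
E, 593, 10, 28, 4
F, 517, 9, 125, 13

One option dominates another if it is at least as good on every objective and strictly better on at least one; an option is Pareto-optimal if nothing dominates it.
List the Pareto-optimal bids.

A: not dominated (best crew size).
B: dominated by E (price 593≤606, warranty 10≥6, duration 28≤64, crew size 4≤14).
C: not dominated (best price).
D: not dominated.
E: not dominated (best warranty).
F: not dominated.

A, C, D, E, F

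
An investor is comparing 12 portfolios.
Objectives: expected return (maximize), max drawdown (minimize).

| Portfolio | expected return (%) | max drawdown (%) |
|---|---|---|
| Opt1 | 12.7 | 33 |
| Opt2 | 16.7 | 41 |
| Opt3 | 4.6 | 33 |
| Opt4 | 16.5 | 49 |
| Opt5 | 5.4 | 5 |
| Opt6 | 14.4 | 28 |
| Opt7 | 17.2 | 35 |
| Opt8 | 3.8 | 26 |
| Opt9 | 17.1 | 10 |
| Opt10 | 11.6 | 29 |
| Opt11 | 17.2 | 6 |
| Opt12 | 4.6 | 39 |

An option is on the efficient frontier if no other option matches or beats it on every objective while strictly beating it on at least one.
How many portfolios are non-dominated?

2

Opt1: dominated by Opt6 (expected return 14.4≥12.7, max drawdown 28≤33).
Opt2: dominated by Opt7 (expected return 17.2≥16.7, max drawdown 35≤41).
Opt3: dominated by Opt1 (expected return 12.7≥4.6, max drawdown 33≤33).
Opt4: dominated by Opt2 (expected return 16.7≥16.5, max drawdown 41≤49).
Opt5: not dominated (best max drawdown).
Opt6: dominated by Opt9 (expected return 17.1≥14.4, max drawdown 10≤28).
Opt7: dominated by Opt11 (expected return 17.2≥17.2, max drawdown 6≤35).
Opt8: dominated by Opt5 (expected return 5.4≥3.8, max drawdown 5≤26).
Opt9: dominated by Opt11 (expected return 17.2≥17.1, max drawdown 6≤10).
Opt10: dominated by Opt6 (expected return 14.4≥11.6, max drawdown 28≤29).
Opt11: not dominated.
Opt12: dominated by Opt1 (expected return 12.7≥4.6, max drawdown 33≤39).
Pareto-optimal: Opt5, Opt11 → 2.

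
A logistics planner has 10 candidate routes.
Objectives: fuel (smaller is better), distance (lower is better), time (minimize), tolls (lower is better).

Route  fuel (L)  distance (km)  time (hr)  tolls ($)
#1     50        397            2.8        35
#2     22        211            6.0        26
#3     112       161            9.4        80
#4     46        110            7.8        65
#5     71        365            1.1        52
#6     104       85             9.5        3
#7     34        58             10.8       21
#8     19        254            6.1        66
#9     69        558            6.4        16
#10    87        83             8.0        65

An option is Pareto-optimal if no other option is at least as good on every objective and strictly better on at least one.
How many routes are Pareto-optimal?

#1: not dominated.
#2: not dominated.
#3: dominated by #4 (fuel 46≤112, distance 110≤161, time 7.8≤9.4, tolls 65≤80).
#4: not dominated.
#5: not dominated (best time).
#6: not dominated (best tolls).
#7: not dominated (best distance).
#8: not dominated (best fuel).
#9: not dominated.
#10: not dominated.
Pareto-optimal: #1, #2, #4, #5, #6, #7, #8, #9, #10 → 9.

9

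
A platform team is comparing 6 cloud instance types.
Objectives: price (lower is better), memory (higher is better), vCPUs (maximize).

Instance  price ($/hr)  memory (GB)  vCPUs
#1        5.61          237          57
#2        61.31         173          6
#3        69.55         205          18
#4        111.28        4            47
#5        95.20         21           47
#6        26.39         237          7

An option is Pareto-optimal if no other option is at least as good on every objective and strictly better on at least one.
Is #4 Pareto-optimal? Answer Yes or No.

#1 vs #4: price 5.61≤111.28, memory 237≥4, vCPUs 57≥47 — #1 is at least as good on every objective and strictly better on at least one, so #1 dominates #4.

No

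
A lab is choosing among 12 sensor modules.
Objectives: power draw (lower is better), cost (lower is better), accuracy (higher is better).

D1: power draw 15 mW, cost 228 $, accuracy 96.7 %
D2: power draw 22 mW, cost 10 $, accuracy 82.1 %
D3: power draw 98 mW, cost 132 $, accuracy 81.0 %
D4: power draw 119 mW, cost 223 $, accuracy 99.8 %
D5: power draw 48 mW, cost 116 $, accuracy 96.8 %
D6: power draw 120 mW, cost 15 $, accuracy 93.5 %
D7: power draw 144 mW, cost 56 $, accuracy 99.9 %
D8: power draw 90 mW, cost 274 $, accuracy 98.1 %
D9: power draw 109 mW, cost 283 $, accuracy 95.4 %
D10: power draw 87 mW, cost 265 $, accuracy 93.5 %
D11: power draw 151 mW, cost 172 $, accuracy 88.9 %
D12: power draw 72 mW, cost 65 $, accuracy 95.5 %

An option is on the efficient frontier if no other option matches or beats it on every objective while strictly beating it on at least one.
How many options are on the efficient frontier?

8

D1: not dominated (best power draw).
D2: not dominated (best cost).
D3: dominated by D2 (power draw 22≤98, cost 10≤132, accuracy 82.1≥81.0).
D4: not dominated.
D5: not dominated.
D6: not dominated.
D7: not dominated (best accuracy).
D8: not dominated.
D9: dominated by D1 (power draw 15≤109, cost 228≤283, accuracy 96.7≥95.4).
D10: dominated by D1 (power draw 15≤87, cost 228≤265, accuracy 96.7≥93.5).
D11: dominated by D5 (power draw 48≤151, cost 116≤172, accuracy 96.8≥88.9).
D12: not dominated.
Pareto-optimal: D1, D2, D4, D5, D6, D7, D8, D12 → 8.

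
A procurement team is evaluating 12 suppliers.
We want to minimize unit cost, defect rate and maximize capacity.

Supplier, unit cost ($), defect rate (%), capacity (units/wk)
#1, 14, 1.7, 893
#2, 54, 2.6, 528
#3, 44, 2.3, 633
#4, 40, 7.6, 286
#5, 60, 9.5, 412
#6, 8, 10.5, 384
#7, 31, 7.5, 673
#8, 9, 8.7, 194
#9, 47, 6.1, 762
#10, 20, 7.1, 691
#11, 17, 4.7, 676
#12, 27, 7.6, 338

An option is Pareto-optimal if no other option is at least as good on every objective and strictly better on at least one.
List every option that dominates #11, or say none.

#1

#1: unit cost 14≤17, defect rate 1.7≤4.7, capacity 893≥676 — dominates #11.
Others (#2, #3, #4, #5, #6, #7, #8, #9, #10, #12) are each worse than #11 on at least one objective.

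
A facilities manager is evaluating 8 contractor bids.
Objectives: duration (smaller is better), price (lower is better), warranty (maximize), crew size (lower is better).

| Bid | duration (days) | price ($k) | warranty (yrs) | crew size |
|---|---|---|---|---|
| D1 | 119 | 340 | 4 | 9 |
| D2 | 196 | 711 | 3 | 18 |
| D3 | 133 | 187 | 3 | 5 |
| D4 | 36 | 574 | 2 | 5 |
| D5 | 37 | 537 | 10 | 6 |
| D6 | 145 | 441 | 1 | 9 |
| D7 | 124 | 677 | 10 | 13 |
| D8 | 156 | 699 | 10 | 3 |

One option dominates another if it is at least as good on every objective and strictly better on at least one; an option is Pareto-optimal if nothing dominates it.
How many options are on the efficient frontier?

5

D1: not dominated.
D2: dominated by D1 (duration 119≤196, price 340≤711, warranty 4≥3, crew size 9≤18).
D3: not dominated (best price).
D4: not dominated (best duration).
D5: not dominated.
D6: dominated by D1 (duration 119≤145, price 340≤441, warranty 4≥1, crew size 9≤9).
D7: dominated by D5 (duration 37≤124, price 537≤677, warranty 10≥10, crew size 6≤13).
D8: not dominated (best crew size).
Pareto-optimal: D1, D3, D4, D5, D8 → 5.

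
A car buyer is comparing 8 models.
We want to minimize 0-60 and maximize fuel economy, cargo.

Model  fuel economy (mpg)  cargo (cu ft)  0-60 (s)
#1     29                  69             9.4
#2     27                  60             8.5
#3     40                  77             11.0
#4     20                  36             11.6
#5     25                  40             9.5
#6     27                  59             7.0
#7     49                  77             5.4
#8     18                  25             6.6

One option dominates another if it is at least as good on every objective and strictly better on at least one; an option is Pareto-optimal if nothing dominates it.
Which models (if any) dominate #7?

#1: worse on fuel economy (29 vs 49).
#2: worse on fuel economy (27 vs 49).
#3: worse on fuel economy (40 vs 49).
#4: worse on fuel economy (20 vs 49).
#5: worse on fuel economy (25 vs 49).
#6: worse on fuel economy (27 vs 49).
#8: worse on fuel economy (18 vs 49).
No option dominates #7.

none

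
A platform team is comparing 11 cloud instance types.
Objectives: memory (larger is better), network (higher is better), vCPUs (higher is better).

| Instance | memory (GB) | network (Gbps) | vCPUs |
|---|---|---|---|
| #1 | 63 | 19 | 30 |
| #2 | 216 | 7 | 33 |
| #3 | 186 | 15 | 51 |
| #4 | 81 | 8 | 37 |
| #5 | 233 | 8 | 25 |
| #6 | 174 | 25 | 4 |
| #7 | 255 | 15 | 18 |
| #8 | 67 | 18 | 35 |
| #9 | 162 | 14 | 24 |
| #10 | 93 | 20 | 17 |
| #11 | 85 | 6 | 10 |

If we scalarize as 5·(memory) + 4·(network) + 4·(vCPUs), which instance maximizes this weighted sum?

#7

#1: 5·63 + 4·19 + 4·30 = 511
#2: 5·216 + 4·7 + 4·33 = 1240
#3: 5·186 + 4·15 + 4·51 = 1194
#4: 5·81 + 4·8 + 4·37 = 585
#5: 5·233 + 4·8 + 4·25 = 1297
#6: 5·174 + 4·25 + 4·4 = 986
#7: 5·255 + 4·15 + 4·18 = 1407
#8: 5·67 + 4·18 + 4·35 = 547
#9: 5·162 + 4·14 + 4·24 = 962
#10: 5·93 + 4·20 + 4·17 = 613
#11: 5·85 + 4·6 + 4·10 = 489
Highest: #7 at 1407.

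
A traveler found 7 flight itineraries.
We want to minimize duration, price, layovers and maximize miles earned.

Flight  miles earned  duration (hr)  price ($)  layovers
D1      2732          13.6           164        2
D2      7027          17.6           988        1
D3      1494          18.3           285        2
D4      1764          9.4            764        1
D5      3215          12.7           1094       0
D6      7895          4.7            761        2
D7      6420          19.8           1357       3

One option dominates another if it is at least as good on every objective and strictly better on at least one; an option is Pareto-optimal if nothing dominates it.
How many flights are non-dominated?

D1: not dominated (best price).
D2: not dominated.
D3: dominated by D1 (miles earned 2732≥1494, duration 13.6≤18.3, price 164≤285, layovers 2≤2).
D4: not dominated.
D5: not dominated (best layovers).
D6: not dominated (best miles earned).
D7: dominated by D2 (miles earned 7027≥6420, duration 17.6≤19.8, price 988≤1357, layovers 1≤3).
Pareto-optimal: D1, D2, D4, D5, D6 → 5.

5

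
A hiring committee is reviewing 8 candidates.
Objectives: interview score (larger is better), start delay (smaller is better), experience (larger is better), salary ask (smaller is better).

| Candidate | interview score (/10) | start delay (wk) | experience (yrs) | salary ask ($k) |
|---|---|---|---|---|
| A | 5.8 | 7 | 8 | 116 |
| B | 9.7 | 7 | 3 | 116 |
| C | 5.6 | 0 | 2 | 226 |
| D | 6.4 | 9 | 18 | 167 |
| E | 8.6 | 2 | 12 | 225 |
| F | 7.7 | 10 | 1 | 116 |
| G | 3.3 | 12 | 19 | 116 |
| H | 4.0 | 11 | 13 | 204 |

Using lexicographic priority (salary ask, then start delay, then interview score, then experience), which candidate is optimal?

First minimize salary ask: best is 116, kept {A, B, F, G}.
Then minimize start delay: best is 7, kept {A, B}.
Then maximize interview score: best is 9.7, kept {B}.

B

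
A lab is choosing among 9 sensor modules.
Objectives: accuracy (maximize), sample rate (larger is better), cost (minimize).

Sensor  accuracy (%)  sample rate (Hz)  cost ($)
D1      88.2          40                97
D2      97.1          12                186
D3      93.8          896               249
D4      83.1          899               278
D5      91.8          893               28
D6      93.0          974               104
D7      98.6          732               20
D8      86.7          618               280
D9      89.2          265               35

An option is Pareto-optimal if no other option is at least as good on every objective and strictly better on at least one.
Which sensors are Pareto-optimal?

D3, D5, D6, D7

D1: dominated by D5 (accuracy 91.8≥88.2, sample rate 893≥40, cost 28≤97).
D2: dominated by D7 (accuracy 98.6≥97.1, sample rate 732≥12, cost 20≤186).
D3: not dominated.
D4: dominated by D6 (accuracy 93.0≥83.1, sample rate 974≥899, cost 104≤278).
D5: not dominated.
D6: not dominated (best sample rate).
D7: not dominated (best accuracy).
D8: dominated by D3 (accuracy 93.8≥86.7, sample rate 896≥618, cost 249≤280).
D9: dominated by D5 (accuracy 91.8≥89.2, sample rate 893≥265, cost 28≤35).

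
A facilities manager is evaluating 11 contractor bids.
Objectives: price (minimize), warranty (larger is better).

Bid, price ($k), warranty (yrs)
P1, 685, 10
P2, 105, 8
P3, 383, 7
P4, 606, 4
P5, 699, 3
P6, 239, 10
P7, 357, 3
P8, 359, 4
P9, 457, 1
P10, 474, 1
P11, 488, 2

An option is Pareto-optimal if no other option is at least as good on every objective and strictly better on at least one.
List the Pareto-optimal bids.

P2, P6

P1: dominated by P6 (price 239≤685, warranty 10≥10).
P2: not dominated (best price).
P3: dominated by P2 (price 105≤383, warranty 8≥7).
P4: dominated by P2 (price 105≤606, warranty 8≥4).
P5: dominated by P1 (price 685≤699, warranty 10≥3).
P6: not dominated.
P7: dominated by P2 (price 105≤357, warranty 8≥3).
P8: dominated by P2 (price 105≤359, warranty 8≥4).
P9: dominated by P2 (price 105≤457, warranty 8≥1).
P10: dominated by P2 (price 105≤474, warranty 8≥1).
P11: dominated by P2 (price 105≤488, warranty 8≥2).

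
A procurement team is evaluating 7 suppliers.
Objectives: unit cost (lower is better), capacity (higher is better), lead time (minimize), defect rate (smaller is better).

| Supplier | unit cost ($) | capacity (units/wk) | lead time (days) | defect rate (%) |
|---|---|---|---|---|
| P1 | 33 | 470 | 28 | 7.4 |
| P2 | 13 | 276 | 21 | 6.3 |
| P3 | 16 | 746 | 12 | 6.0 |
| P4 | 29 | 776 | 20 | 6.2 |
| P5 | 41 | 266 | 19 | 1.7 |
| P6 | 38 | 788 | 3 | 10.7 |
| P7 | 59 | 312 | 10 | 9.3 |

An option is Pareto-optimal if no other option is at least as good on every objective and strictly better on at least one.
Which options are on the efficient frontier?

P1: dominated by P3 (unit cost 16≤33, capacity 746≥470, lead time 12≤28, defect rate 6.0≤7.4).
P2: not dominated (best unit cost).
P3: not dominated.
P4: not dominated.
P5: not dominated (best defect rate).
P6: not dominated (best capacity).
P7: not dominated.

P2, P3, P4, P5, P6, P7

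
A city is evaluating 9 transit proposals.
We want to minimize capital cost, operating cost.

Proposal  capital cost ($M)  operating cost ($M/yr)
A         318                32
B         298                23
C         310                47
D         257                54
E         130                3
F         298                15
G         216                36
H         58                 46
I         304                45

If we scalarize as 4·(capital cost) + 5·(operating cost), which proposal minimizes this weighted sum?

A: 4·318 + 5·32 = 1432
B: 4·298 + 5·23 = 1307
C: 4·310 + 5·47 = 1475
D: 4·257 + 5·54 = 1298
E: 4·130 + 5·3 = 535
F: 4·298 + 5·15 = 1267
G: 4·216 + 5·36 = 1044
H: 4·58 + 5·46 = 462
I: 4·304 + 5·45 = 1441
Lowest: H at 462.

H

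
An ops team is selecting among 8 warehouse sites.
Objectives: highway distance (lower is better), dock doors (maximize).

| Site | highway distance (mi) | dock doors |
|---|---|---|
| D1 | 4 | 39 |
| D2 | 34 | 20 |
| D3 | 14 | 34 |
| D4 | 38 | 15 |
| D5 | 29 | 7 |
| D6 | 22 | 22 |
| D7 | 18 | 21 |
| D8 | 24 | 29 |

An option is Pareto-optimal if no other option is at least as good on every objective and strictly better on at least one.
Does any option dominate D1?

D2: worse on highway distance (34 vs 4).
D3: worse on highway distance (14 vs 4).
D4: worse on highway distance (38 vs 4).
D5: worse on highway distance (29 vs 4).
D6: worse on highway distance (22 vs 4).
D7: worse on highway distance (18 vs 4).
D8: worse on highway distance (24 vs 4).
No option is at least as good as D1 on every objective and strictly better on one.

No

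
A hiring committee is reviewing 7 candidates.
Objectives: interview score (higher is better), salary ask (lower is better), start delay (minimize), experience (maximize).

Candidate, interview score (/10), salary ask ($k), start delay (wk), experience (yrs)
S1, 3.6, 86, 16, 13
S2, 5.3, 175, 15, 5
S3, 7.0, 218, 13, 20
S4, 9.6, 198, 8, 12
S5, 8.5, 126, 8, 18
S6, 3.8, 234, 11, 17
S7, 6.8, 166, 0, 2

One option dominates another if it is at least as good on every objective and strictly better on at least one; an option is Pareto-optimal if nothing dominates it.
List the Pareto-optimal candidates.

S1, S3, S4, S5, S7

S1: not dominated (best salary ask).
S2: dominated by S5 (interview score 8.5≥5.3, salary ask 126≤175, start delay 8≤15, experience 18≥5).
S3: not dominated (best experience).
S4: not dominated (best interview score).
S5: not dominated.
S6: dominated by S5 (interview score 8.5≥3.8, salary ask 126≤234, start delay 8≤11, experience 18≥17).
S7: not dominated (best start delay).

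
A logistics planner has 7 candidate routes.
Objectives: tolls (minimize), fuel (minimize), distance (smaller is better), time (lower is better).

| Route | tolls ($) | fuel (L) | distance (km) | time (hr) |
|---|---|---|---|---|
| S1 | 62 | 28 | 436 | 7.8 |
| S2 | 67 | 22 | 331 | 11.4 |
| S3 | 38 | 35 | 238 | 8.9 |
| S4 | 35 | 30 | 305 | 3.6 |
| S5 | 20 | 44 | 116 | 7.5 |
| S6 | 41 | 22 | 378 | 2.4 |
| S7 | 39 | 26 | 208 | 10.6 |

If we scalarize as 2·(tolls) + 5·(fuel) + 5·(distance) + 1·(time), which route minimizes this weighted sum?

S5

S1: 2·62 + 5·28 + 5·436 + 1·7.8 = 2451.8
S2: 2·67 + 5·22 + 5·331 + 1·11.4 = 1910.4
S3: 2·38 + 5·35 + 5·238 + 1·8.9 = 1449.9
S4: 2·35 + 5·30 + 5·305 + 1·3.6 = 1748.6
S5: 2·20 + 5·44 + 5·116 + 1·7.5 = 847.5
S6: 2·41 + 5·22 + 5·378 + 1·2.4 = 2084.4
S7: 2·39 + 5·26 + 5·208 + 1·10.6 = 1258.6
Lowest: S5 at 847.5.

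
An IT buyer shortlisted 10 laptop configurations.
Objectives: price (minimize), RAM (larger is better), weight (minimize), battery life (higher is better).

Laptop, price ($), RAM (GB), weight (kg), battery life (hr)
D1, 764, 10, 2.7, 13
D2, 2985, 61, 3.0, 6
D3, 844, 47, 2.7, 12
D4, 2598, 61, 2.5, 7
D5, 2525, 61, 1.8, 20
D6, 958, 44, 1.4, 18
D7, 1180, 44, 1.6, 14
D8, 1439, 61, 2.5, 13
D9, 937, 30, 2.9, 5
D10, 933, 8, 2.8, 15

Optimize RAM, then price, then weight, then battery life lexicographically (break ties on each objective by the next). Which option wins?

First maximize RAM: best is 61, kept {D2, D4, D5, D8}.
Then minimize price: best is 1439, kept {D8}.

D8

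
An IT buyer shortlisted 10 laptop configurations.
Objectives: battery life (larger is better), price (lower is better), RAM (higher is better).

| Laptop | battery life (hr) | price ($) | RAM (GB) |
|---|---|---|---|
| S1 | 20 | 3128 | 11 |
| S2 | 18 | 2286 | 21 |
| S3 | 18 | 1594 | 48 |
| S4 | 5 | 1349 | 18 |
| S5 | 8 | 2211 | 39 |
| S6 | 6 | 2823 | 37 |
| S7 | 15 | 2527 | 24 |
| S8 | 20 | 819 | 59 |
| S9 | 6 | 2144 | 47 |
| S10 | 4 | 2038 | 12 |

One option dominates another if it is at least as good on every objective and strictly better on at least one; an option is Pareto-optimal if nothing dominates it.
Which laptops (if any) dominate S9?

S3, S8

S3: battery life 18≥6, price 1594≤2144, RAM 48≥47 — dominates S9.
S8: battery life 20≥6, price 819≤2144, RAM 59≥47 — dominates S9.
Others (S1, S2, S4, S5, S6, S7, S10) are each worse than S9 on at least one objective.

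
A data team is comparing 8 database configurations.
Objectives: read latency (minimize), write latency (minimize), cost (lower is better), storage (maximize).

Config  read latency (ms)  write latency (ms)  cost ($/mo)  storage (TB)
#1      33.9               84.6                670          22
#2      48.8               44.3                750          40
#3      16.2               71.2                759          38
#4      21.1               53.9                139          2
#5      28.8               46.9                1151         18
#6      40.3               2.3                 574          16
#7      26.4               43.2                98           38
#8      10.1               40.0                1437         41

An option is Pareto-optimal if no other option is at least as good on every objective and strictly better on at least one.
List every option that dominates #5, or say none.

#7

#7: read latency 26.4≤28.8, write latency 43.2≤46.9, cost 98≤1151, storage 38≥18 — dominates #5.
Others (#1, #2, #3, #4, #6, #8) are each worse than #5 on at least one objective.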